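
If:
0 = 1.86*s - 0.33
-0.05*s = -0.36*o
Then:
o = 0.02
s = 0.18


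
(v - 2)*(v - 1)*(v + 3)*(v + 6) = v^4 + 6*v^3 - 7*v^2 - 36*v + 36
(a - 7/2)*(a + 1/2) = a^2 - 3*a - 7/4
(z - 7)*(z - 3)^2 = z^3 - 13*z^2 + 51*z - 63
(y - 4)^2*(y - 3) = y^3 - 11*y^2 + 40*y - 48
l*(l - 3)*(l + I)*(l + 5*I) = l^4 - 3*l^3 + 6*I*l^3 - 5*l^2 - 18*I*l^2 + 15*l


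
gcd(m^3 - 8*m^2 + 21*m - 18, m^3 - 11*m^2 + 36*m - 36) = m^2 - 5*m + 6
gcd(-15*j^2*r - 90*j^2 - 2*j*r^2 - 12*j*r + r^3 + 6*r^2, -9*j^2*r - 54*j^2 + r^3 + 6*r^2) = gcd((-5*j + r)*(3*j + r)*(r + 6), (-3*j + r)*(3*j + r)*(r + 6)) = 3*j*r + 18*j + r^2 + 6*r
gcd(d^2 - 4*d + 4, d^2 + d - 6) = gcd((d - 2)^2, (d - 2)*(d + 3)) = d - 2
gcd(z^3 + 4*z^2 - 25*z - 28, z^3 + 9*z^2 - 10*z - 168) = z^2 + 3*z - 28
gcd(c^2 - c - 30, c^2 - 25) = c + 5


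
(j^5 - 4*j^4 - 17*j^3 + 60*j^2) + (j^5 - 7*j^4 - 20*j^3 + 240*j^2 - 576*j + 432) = 2*j^5 - 11*j^4 - 37*j^3 + 300*j^2 - 576*j + 432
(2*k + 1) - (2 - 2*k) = 4*k - 1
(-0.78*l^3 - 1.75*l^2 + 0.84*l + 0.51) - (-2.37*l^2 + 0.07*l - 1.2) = -0.78*l^3 + 0.62*l^2 + 0.77*l + 1.71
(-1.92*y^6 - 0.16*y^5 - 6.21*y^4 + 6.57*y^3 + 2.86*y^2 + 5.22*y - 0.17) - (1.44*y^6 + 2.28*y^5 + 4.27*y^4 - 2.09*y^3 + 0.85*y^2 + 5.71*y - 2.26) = -3.36*y^6 - 2.44*y^5 - 10.48*y^4 + 8.66*y^3 + 2.01*y^2 - 0.49*y + 2.09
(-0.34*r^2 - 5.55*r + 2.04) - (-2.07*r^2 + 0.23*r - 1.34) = 1.73*r^2 - 5.78*r + 3.38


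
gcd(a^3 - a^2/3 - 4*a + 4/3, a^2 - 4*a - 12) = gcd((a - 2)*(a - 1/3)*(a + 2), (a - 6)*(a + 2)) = a + 2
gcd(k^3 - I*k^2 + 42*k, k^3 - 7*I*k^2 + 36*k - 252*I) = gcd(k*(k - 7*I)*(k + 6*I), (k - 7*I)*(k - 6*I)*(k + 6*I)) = k^2 - I*k + 42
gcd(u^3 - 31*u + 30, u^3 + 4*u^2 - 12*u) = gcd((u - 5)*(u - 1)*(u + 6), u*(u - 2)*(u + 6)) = u + 6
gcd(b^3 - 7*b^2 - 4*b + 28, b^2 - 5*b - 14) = b^2 - 5*b - 14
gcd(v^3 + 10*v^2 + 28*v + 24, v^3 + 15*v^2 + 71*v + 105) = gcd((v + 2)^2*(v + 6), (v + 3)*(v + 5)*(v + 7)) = 1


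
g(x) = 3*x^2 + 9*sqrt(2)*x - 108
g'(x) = 6*x + 9*sqrt(2)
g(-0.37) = -112.30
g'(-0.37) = 10.51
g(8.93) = 244.90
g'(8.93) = 66.31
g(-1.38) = -119.85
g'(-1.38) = 4.45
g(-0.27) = -111.22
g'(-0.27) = 11.11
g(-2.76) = -120.28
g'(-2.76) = -3.83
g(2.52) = -56.87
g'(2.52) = 27.85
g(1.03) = -91.71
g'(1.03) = 18.91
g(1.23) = -87.81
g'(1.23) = 20.11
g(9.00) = 249.55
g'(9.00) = 66.73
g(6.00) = 76.37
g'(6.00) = 48.73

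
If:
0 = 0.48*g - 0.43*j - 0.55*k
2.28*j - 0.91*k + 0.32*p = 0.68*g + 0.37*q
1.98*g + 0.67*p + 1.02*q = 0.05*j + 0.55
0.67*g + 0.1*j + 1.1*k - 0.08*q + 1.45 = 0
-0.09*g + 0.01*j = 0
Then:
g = 0.19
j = 1.71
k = -1.17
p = -8.40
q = 5.78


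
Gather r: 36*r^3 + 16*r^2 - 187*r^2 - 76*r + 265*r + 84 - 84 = 36*r^3 - 171*r^2 + 189*r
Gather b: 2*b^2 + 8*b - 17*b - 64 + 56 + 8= 2*b^2 - 9*b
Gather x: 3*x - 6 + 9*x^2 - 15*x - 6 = 9*x^2 - 12*x - 12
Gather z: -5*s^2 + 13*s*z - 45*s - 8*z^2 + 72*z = -5*s^2 - 45*s - 8*z^2 + z*(13*s + 72)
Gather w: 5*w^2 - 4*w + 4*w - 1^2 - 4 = 5*w^2 - 5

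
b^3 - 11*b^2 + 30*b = b*(b - 6)*(b - 5)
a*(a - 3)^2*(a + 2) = a^4 - 4*a^3 - 3*a^2 + 18*a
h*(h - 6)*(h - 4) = h^3 - 10*h^2 + 24*h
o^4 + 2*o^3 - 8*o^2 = o^2*(o - 2)*(o + 4)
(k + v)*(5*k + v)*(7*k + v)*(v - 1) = 35*k^3*v - 35*k^3 + 47*k^2*v^2 - 47*k^2*v + 13*k*v^3 - 13*k*v^2 + v^4 - v^3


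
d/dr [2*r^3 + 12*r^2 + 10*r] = 6*r^2 + 24*r + 10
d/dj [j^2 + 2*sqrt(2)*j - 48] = 2*j + 2*sqrt(2)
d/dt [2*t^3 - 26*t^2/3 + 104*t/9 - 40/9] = 6*t^2 - 52*t/3 + 104/9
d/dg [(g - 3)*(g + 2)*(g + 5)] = 3*g^2 + 8*g - 11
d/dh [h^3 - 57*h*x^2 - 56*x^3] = 3*h^2 - 57*x^2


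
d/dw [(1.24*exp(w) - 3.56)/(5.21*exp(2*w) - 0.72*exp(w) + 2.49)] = (-6.4604*exp(2*w) + 37.0952*exp(w) + 0.5244)*exp(w)/(27.1441*exp(4*w) - 7.5024*exp(3*w) + 26.4642*exp(2*w) - 3.5856*exp(w) + 6.2001)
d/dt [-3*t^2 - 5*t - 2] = -6*t - 5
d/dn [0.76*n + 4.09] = 0.760000000000000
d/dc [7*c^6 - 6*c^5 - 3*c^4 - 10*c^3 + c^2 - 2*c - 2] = 42*c^5 - 30*c^4 - 12*c^3 - 30*c^2 + 2*c - 2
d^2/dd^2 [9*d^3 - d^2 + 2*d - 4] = 54*d - 2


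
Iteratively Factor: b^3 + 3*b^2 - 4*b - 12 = (b - 2)*(b^2 + 5*b + 6) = (b - 2)*(b + 3)*(b + 2)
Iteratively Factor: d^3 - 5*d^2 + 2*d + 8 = (d - 2)*(d^2 - 3*d - 4) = (d - 2)*(d + 1)*(d - 4)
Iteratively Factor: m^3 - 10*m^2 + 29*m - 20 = (m - 4)*(m^2 - 6*m + 5) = (m - 4)*(m - 1)*(m - 5)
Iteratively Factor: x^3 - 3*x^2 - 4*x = (x + 1)*(x^2 - 4*x) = x*(x + 1)*(x - 4)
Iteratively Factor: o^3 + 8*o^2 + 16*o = (o)*(o^2 + 8*o + 16) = o*(o + 4)*(o + 4)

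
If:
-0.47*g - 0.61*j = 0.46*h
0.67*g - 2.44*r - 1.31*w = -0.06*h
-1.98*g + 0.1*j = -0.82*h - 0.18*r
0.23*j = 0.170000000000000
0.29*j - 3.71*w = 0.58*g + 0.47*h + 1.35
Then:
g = -0.26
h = -0.72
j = 0.74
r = 0.01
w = -0.17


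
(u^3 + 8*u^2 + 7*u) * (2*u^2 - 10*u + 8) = 2*u^5 + 6*u^4 - 58*u^3 - 6*u^2 + 56*u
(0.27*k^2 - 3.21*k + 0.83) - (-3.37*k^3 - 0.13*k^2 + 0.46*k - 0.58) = 3.37*k^3 + 0.4*k^2 - 3.67*k + 1.41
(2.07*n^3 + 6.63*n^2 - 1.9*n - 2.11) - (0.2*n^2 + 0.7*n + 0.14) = 2.07*n^3 + 6.43*n^2 - 2.6*n - 2.25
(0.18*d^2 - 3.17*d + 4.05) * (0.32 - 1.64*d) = -0.2952*d^3 + 5.2564*d^2 - 7.6564*d + 1.296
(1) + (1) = 2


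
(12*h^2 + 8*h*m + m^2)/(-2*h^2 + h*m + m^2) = (-6*h - m)/(h - m)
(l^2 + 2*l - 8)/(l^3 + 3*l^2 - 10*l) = (l + 4)/(l*(l + 5))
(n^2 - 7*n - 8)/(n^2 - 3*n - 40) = (n + 1)/(n + 5)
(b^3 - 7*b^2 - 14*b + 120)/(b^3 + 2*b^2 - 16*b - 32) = (b^2 - 11*b + 30)/(b^2 - 2*b - 8)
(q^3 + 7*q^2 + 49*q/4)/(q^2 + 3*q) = (q^2 + 7*q + 49/4)/(q + 3)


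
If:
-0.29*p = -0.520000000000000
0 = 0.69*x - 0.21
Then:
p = 1.79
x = 0.30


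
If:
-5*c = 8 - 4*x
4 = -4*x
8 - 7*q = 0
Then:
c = -12/5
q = 8/7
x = -1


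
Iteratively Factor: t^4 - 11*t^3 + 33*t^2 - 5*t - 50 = (t - 5)*(t^3 - 6*t^2 + 3*t + 10) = (t - 5)*(t - 2)*(t^2 - 4*t - 5) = (t - 5)*(t - 2)*(t + 1)*(t - 5)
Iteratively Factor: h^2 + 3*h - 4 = (h + 4)*(h - 1)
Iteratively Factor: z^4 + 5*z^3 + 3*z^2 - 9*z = (z)*(z^3 + 5*z^2 + 3*z - 9) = z*(z + 3)*(z^2 + 2*z - 3) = z*(z - 1)*(z + 3)*(z + 3)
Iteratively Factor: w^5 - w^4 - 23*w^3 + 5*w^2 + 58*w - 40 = (w - 1)*(w^4 - 23*w^2 - 18*w + 40) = (w - 1)*(w + 4)*(w^3 - 4*w^2 - 7*w + 10) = (w - 5)*(w - 1)*(w + 4)*(w^2 + w - 2) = (w - 5)*(w - 1)^2*(w + 4)*(w + 2)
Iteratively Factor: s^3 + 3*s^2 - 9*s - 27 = (s + 3)*(s^2 - 9) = (s - 3)*(s + 3)*(s + 3)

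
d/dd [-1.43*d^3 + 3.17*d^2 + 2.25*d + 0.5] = -4.29*d^2 + 6.34*d + 2.25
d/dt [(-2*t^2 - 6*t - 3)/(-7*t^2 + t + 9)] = (-44*t^2 - 78*t - 51)/(49*t^4 - 14*t^3 - 125*t^2 + 18*t + 81)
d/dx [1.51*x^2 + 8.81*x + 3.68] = 3.02*x + 8.81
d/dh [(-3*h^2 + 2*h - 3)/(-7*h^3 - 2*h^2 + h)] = (-21*h^4 + 28*h^3 - 62*h^2 - 12*h + 3)/(h^2*(49*h^4 + 28*h^3 - 10*h^2 - 4*h + 1))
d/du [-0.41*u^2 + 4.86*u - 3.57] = 4.86 - 0.82*u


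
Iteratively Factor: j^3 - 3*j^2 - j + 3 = (j - 1)*(j^2 - 2*j - 3) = (j - 3)*(j - 1)*(j + 1)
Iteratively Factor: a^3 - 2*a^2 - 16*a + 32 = (a - 2)*(a^2 - 16) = (a - 4)*(a - 2)*(a + 4)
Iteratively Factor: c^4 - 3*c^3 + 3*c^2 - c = (c - 1)*(c^3 - 2*c^2 + c) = c*(c - 1)*(c^2 - 2*c + 1) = c*(c - 1)^2*(c - 1)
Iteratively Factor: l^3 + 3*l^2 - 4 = (l + 2)*(l^2 + l - 2) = (l + 2)^2*(l - 1)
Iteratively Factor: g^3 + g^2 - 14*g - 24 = (g + 3)*(g^2 - 2*g - 8) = (g + 2)*(g + 3)*(g - 4)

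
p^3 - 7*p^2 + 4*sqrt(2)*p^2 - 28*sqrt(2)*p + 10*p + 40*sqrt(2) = (p - 5)*(p - 2)*(p + 4*sqrt(2))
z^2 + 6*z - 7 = (z - 1)*(z + 7)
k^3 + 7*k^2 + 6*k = k*(k + 1)*(k + 6)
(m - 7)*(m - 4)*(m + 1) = m^3 - 10*m^2 + 17*m + 28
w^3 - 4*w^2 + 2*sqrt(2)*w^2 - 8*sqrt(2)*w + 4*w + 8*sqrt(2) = (w - 2)^2*(w + 2*sqrt(2))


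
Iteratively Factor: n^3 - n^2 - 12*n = (n)*(n^2 - n - 12) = n*(n - 4)*(n + 3)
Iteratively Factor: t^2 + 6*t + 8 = (t + 4)*(t + 2)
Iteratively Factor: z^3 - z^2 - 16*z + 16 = (z - 4)*(z^2 + 3*z - 4) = (z - 4)*(z - 1)*(z + 4)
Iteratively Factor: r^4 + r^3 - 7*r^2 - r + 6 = (r + 1)*(r^3 - 7*r + 6) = (r + 1)*(r + 3)*(r^2 - 3*r + 2) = (r - 2)*(r + 1)*(r + 3)*(r - 1)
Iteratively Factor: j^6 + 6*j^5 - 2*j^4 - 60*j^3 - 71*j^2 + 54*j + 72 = (j + 1)*(j^5 + 5*j^4 - 7*j^3 - 53*j^2 - 18*j + 72) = (j - 3)*(j + 1)*(j^4 + 8*j^3 + 17*j^2 - 2*j - 24) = (j - 3)*(j - 1)*(j + 1)*(j^3 + 9*j^2 + 26*j + 24) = (j - 3)*(j - 1)*(j + 1)*(j + 4)*(j^2 + 5*j + 6) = (j - 3)*(j - 1)*(j + 1)*(j + 3)*(j + 4)*(j + 2)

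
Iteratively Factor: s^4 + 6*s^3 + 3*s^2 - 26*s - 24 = (s + 1)*(s^3 + 5*s^2 - 2*s - 24) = (s + 1)*(s + 3)*(s^2 + 2*s - 8) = (s - 2)*(s + 1)*(s + 3)*(s + 4)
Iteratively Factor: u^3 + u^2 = (u + 1)*(u^2) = u*(u + 1)*(u)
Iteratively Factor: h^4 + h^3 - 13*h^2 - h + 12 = (h + 1)*(h^3 - 13*h + 12) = (h + 1)*(h + 4)*(h^2 - 4*h + 3) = (h - 3)*(h + 1)*(h + 4)*(h - 1)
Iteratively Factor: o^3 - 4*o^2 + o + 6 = (o + 1)*(o^2 - 5*o + 6) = (o - 2)*(o + 1)*(o - 3)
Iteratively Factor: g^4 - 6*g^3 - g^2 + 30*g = (g + 2)*(g^3 - 8*g^2 + 15*g) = (g - 3)*(g + 2)*(g^2 - 5*g) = (g - 5)*(g - 3)*(g + 2)*(g)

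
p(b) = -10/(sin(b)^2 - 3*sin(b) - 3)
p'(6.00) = -7.87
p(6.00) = 4.80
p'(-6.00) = -1.66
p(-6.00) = 2.66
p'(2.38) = 0.56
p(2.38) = 2.18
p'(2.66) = 1.05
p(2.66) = 2.40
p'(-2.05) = 108.96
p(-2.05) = -22.25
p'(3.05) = 2.63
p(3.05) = 3.06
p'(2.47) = 0.68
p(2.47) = 2.23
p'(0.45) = -1.13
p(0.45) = 2.43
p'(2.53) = 0.79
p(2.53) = 2.28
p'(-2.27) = 2088.31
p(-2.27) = 84.63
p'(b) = -10*(-2*sin(b)*cos(b) + 3*cos(b))/(sin(b)^2 - 3*sin(b) - 3)^2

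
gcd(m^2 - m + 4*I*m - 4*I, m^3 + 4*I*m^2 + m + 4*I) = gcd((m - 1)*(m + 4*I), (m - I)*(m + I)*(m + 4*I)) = m + 4*I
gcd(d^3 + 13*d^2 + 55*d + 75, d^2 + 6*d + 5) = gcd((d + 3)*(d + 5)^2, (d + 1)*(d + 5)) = d + 5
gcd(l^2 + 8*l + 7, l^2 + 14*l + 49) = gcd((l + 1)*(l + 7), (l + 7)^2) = l + 7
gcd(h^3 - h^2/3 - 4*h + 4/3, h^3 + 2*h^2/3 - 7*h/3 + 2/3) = h^2 + 5*h/3 - 2/3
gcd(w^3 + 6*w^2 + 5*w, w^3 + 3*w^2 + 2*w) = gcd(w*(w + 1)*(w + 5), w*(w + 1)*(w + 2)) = w^2 + w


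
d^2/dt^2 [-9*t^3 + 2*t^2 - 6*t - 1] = 4 - 54*t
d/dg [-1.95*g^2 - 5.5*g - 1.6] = -3.9*g - 5.5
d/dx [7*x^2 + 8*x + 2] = 14*x + 8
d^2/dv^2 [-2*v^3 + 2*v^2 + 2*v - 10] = 4 - 12*v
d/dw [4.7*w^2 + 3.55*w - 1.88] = 9.4*w + 3.55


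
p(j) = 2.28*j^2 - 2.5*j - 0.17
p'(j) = 4.56*j - 2.5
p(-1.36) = 7.45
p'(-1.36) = -8.70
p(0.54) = -0.86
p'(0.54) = -0.04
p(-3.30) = 32.91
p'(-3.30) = -17.55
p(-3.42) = 35.05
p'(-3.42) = -18.10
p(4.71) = 38.63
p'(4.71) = 18.98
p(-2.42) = 19.23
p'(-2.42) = -13.54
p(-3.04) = 28.50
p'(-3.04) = -16.36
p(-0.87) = 3.73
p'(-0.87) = -6.47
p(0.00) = -0.17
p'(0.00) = -2.50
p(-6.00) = 96.91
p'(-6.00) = -29.86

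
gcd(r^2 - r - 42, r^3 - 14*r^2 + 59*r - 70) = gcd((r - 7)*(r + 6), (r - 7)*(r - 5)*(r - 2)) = r - 7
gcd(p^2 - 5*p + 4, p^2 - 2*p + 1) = p - 1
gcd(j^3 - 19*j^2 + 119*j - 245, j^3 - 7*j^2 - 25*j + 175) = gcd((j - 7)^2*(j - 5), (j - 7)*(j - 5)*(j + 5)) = j^2 - 12*j + 35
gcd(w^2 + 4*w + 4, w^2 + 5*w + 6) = w + 2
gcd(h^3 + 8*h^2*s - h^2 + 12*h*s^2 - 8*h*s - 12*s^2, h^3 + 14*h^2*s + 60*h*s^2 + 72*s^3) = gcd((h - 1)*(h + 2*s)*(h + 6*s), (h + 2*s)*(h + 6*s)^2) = h^2 + 8*h*s + 12*s^2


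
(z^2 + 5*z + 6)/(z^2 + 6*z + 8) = (z + 3)/(z + 4)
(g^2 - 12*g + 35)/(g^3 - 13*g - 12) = (-g^2 + 12*g - 35)/(-g^3 + 13*g + 12)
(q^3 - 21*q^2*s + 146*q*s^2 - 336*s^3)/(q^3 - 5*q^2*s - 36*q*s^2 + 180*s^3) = (q^2 - 15*q*s + 56*s^2)/(q^2 + q*s - 30*s^2)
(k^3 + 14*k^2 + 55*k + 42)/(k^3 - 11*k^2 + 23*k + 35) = (k^2 + 13*k + 42)/(k^2 - 12*k + 35)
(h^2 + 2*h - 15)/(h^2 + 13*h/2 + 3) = 2*(h^2 + 2*h - 15)/(2*h^2 + 13*h + 6)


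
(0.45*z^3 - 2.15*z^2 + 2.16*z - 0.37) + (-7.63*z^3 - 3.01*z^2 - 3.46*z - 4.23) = -7.18*z^3 - 5.16*z^2 - 1.3*z - 4.6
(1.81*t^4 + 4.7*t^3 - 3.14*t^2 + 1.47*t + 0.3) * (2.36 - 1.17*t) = -2.1177*t^5 - 1.2274*t^4 + 14.7658*t^3 - 9.1303*t^2 + 3.1182*t + 0.708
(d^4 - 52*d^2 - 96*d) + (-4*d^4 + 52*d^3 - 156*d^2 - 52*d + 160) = -3*d^4 + 52*d^3 - 208*d^2 - 148*d + 160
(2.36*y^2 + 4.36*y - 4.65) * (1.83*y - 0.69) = 4.3188*y^3 + 6.3504*y^2 - 11.5179*y + 3.2085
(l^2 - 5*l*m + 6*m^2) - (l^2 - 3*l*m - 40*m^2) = -2*l*m + 46*m^2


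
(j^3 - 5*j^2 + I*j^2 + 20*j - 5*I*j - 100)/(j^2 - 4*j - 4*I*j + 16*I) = (j^2 + 5*j*(-1 + I) - 25*I)/(j - 4)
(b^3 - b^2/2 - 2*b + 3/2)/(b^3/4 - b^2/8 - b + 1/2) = 4*(2*b^3 - b^2 - 4*b + 3)/(2*b^3 - b^2 - 8*b + 4)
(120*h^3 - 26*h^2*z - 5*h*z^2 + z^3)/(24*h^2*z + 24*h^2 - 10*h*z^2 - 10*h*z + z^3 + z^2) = (5*h + z)/(z + 1)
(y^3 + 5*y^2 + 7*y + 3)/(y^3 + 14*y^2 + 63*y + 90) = (y^2 + 2*y + 1)/(y^2 + 11*y + 30)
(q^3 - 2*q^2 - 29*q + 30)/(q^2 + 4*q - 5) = q - 6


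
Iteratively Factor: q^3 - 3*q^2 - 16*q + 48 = (q - 3)*(q^2 - 16) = (q - 4)*(q - 3)*(q + 4)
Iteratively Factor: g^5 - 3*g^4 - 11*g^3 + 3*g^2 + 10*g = (g + 1)*(g^4 - 4*g^3 - 7*g^2 + 10*g) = g*(g + 1)*(g^3 - 4*g^2 - 7*g + 10) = g*(g - 1)*(g + 1)*(g^2 - 3*g - 10) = g*(g - 5)*(g - 1)*(g + 1)*(g + 2)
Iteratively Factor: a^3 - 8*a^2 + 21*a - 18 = (a - 3)*(a^2 - 5*a + 6) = (a - 3)*(a - 2)*(a - 3)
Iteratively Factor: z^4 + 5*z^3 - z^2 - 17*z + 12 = (z + 4)*(z^3 + z^2 - 5*z + 3) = (z + 3)*(z + 4)*(z^2 - 2*z + 1) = (z - 1)*(z + 3)*(z + 4)*(z - 1)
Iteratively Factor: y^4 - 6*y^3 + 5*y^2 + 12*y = (y - 3)*(y^3 - 3*y^2 - 4*y) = (y - 3)*(y + 1)*(y^2 - 4*y) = y*(y - 3)*(y + 1)*(y - 4)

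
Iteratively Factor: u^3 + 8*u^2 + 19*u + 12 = (u + 4)*(u^2 + 4*u + 3) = (u + 3)*(u + 4)*(u + 1)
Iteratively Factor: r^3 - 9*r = (r)*(r^2 - 9) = r*(r - 3)*(r + 3)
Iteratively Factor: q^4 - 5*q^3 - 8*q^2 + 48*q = (q)*(q^3 - 5*q^2 - 8*q + 48) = q*(q - 4)*(q^2 - q - 12) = q*(q - 4)^2*(q + 3)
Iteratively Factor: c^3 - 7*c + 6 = (c - 2)*(c^2 + 2*c - 3) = (c - 2)*(c + 3)*(c - 1)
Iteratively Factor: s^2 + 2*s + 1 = (s + 1)*(s + 1)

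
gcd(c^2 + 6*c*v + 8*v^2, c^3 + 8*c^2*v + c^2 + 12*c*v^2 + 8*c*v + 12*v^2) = c + 2*v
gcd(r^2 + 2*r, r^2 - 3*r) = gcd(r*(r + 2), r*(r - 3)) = r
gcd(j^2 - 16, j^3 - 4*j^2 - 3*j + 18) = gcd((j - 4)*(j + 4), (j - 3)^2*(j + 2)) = 1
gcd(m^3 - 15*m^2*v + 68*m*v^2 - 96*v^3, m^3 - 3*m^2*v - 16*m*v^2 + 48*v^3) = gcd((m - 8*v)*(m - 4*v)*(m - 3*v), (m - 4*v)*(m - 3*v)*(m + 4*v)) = m^2 - 7*m*v + 12*v^2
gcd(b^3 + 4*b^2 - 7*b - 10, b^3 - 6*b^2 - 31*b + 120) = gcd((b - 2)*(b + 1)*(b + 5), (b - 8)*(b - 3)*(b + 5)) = b + 5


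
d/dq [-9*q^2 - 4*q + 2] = -18*q - 4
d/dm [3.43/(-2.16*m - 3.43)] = 7.4088/(2.16*m + 3.43)^2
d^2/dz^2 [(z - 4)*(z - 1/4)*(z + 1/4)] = 6*z - 8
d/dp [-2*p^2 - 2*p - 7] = -4*p - 2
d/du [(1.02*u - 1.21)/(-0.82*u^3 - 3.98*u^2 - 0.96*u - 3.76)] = (1.6728*u^3 + 1.083*u^2 - 9.6316*u - 4.9968)/(0.6724*u^6 + 6.5272*u^5 + 17.4148*u^4 + 13.808*u^3 + 30.8512*u^2 + 7.2192*u + 14.1376)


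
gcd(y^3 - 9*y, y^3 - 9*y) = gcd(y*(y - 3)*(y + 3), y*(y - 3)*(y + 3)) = y^3 - 9*y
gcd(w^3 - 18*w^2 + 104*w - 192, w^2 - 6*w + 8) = w - 4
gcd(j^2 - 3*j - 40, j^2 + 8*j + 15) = j + 5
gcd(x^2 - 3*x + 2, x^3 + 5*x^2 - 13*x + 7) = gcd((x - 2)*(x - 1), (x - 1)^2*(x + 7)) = x - 1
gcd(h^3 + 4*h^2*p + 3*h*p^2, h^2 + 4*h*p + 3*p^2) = h^2 + 4*h*p + 3*p^2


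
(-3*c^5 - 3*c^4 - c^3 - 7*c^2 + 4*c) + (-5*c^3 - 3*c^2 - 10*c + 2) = -3*c^5 - 3*c^4 - 6*c^3 - 10*c^2 - 6*c + 2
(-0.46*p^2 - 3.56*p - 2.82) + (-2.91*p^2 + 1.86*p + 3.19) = -3.37*p^2 - 1.7*p + 0.37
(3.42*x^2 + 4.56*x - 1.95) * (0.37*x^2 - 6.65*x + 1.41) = 1.2654*x^4 - 21.0558*x^3 - 26.2233*x^2 + 19.3971*x - 2.7495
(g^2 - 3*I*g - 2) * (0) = 0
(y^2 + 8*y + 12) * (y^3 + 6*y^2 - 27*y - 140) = y^5 + 14*y^4 + 33*y^3 - 284*y^2 - 1444*y - 1680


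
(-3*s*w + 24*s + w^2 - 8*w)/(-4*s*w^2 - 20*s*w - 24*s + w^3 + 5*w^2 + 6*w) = (3*s*w - 24*s - w^2 + 8*w)/(4*s*w^2 + 20*s*w + 24*s - w^3 - 5*w^2 - 6*w)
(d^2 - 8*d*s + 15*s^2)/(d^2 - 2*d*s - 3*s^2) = (d - 5*s)/(d + s)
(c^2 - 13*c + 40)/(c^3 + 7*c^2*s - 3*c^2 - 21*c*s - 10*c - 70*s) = (c - 8)/(c^2 + 7*c*s + 2*c + 14*s)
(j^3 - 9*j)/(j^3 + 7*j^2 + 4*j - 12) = j*(j^2 - 9)/(j^3 + 7*j^2 + 4*j - 12)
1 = 1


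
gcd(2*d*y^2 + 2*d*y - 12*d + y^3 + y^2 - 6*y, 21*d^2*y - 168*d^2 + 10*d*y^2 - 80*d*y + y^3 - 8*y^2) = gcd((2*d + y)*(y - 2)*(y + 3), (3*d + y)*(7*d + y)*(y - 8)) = 1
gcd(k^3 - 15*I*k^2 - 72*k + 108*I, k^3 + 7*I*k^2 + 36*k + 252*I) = k - 6*I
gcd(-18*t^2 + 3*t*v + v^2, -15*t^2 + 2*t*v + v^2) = 3*t - v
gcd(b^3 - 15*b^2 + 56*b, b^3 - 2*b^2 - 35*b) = b^2 - 7*b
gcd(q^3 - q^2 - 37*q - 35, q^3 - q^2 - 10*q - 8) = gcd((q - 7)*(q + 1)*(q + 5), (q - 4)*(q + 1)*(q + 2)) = q + 1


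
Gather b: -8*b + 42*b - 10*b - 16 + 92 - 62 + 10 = 24*b + 24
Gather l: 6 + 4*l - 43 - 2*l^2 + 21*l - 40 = -2*l^2 + 25*l - 77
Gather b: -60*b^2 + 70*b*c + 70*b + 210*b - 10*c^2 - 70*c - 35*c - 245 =-60*b^2 + b*(70*c + 280) - 10*c^2 - 105*c - 245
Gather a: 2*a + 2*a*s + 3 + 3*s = a*(2*s + 2) + 3*s + 3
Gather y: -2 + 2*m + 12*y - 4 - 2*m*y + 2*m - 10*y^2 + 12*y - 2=4*m - 10*y^2 + y*(24 - 2*m) - 8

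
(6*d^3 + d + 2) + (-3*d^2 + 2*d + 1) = 6*d^3 - 3*d^2 + 3*d + 3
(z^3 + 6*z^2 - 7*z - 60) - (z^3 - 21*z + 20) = 6*z^2 + 14*z - 80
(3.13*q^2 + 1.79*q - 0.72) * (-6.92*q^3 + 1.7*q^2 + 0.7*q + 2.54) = -21.6596*q^5 - 7.0658*q^4 + 10.2164*q^3 + 7.9792*q^2 + 4.0426*q - 1.8288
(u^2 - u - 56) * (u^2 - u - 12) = u^4 - 2*u^3 - 67*u^2 + 68*u + 672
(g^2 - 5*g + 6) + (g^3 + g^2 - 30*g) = g^3 + 2*g^2 - 35*g + 6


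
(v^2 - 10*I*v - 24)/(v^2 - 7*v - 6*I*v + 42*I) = (v - 4*I)/(v - 7)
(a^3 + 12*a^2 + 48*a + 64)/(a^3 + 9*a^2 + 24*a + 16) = (a + 4)/(a + 1)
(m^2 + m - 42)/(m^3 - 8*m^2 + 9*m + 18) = (m + 7)/(m^2 - 2*m - 3)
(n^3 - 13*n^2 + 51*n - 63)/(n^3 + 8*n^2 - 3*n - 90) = (n^2 - 10*n + 21)/(n^2 + 11*n + 30)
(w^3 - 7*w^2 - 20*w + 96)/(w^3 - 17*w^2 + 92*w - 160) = (w^2 + w - 12)/(w^2 - 9*w + 20)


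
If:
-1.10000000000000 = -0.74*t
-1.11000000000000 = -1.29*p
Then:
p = 0.86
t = 1.49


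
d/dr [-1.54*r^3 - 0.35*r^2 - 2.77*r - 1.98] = -4.62*r^2 - 0.7*r - 2.77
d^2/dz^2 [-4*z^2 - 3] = -8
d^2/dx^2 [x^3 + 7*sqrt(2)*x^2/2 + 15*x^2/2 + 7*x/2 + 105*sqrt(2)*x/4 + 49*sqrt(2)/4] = 6*x + 7*sqrt(2) + 15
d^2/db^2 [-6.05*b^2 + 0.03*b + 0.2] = -12.1000000000000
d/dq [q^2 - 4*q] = 2*q - 4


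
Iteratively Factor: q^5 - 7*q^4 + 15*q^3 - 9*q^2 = (q)*(q^4 - 7*q^3 + 15*q^2 - 9*q) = q^2*(q^3 - 7*q^2 + 15*q - 9) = q^2*(q - 3)*(q^2 - 4*q + 3) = q^2*(q - 3)*(q - 1)*(q - 3)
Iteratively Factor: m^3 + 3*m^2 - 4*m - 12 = (m + 3)*(m^2 - 4) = (m + 2)*(m + 3)*(m - 2)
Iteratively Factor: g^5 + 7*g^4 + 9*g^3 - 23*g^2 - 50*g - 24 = (g + 1)*(g^4 + 6*g^3 + 3*g^2 - 26*g - 24) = (g - 2)*(g + 1)*(g^3 + 8*g^2 + 19*g + 12) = (g - 2)*(g + 1)^2*(g^2 + 7*g + 12) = (g - 2)*(g + 1)^2*(g + 3)*(g + 4)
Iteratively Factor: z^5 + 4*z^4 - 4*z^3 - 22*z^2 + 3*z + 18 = (z + 3)*(z^4 + z^3 - 7*z^2 - z + 6) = (z - 2)*(z + 3)*(z^3 + 3*z^2 - z - 3) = (z - 2)*(z - 1)*(z + 3)*(z^2 + 4*z + 3) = (z - 2)*(z - 1)*(z + 3)^2*(z + 1)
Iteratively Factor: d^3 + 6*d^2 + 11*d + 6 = (d + 2)*(d^2 + 4*d + 3) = (d + 1)*(d + 2)*(d + 3)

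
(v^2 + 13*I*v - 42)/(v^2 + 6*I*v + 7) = (v + 6*I)/(v - I)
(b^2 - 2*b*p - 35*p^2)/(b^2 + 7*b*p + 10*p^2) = (b - 7*p)/(b + 2*p)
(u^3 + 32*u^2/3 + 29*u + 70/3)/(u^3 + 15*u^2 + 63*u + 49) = (3*u^2 + 11*u + 10)/(3*(u^2 + 8*u + 7))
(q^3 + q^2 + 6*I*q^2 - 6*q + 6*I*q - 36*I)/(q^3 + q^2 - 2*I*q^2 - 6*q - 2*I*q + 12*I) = (q + 6*I)/(q - 2*I)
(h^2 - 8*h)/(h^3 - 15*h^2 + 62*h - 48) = h/(h^2 - 7*h + 6)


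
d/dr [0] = 0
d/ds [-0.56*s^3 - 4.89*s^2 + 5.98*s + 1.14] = -1.68*s^2 - 9.78*s + 5.98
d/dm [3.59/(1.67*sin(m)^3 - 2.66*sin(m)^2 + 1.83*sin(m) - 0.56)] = (-17.9859*sin(m)^2 + 19.0988*sin(m) - 6.5697)*cos(m)/(1.67*sin(m)^3 - 2.66*sin(m)^2 + 1.83*sin(m) - 0.56)^2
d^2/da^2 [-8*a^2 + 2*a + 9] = -16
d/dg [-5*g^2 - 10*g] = -10*g - 10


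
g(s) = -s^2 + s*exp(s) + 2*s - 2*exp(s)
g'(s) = s*exp(s) - 2*s - exp(s) + 2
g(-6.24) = -51.43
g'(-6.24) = 14.47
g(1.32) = -1.65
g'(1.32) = 0.56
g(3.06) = 19.36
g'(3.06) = 39.81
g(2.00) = 0.00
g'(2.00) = 5.39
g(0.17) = -1.86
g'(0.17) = 0.68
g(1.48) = -1.51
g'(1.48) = 1.15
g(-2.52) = -11.75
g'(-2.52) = 6.76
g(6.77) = 4123.86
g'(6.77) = 5015.93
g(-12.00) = -168.00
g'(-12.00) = 26.00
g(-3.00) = -15.25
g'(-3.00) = 7.80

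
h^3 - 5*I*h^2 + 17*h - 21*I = (h - 7*I)*(h - I)*(h + 3*I)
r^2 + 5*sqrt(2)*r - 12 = (r - sqrt(2))*(r + 6*sqrt(2))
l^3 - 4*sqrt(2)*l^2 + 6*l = l*(l - 3*sqrt(2))*(l - sqrt(2))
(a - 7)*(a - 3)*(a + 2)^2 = a^4 - 6*a^3 - 15*a^2 + 44*a + 84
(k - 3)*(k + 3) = k^2 - 9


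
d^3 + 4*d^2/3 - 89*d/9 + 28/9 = (d - 7/3)*(d - 1/3)*(d + 4)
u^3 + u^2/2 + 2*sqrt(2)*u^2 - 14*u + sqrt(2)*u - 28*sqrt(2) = (u - 7/2)*(u + 4)*(u + 2*sqrt(2))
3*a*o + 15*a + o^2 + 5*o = (3*a + o)*(o + 5)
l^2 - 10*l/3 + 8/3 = (l - 2)*(l - 4/3)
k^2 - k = k*(k - 1)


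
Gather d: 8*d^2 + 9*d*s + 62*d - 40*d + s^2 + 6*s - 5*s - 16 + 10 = 8*d^2 + d*(9*s + 22) + s^2 + s - 6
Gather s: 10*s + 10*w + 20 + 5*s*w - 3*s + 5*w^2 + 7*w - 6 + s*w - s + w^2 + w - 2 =s*(6*w + 6) + 6*w^2 + 18*w + 12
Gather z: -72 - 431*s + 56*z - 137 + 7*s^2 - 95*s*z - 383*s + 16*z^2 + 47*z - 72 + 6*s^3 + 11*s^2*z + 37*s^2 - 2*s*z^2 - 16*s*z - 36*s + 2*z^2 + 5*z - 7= 6*s^3 + 44*s^2 - 850*s + z^2*(18 - 2*s) + z*(11*s^2 - 111*s + 108) - 288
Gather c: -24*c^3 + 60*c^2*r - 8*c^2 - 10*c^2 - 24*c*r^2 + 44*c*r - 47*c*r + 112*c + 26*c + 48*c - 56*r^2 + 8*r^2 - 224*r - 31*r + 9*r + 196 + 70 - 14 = -24*c^3 + c^2*(60*r - 18) + c*(-24*r^2 - 3*r + 186) - 48*r^2 - 246*r + 252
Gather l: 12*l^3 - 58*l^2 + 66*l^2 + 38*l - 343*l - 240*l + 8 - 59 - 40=12*l^3 + 8*l^2 - 545*l - 91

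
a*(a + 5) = a^2 + 5*a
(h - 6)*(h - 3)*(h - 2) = h^3 - 11*h^2 + 36*h - 36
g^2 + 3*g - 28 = (g - 4)*(g + 7)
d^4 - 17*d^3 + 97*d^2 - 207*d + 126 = (d - 7)*(d - 6)*(d - 3)*(d - 1)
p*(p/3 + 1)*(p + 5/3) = p^3/3 + 14*p^2/9 + 5*p/3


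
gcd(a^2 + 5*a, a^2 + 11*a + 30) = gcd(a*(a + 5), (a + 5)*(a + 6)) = a + 5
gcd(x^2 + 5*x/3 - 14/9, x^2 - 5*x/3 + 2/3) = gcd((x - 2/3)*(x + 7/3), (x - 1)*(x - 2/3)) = x - 2/3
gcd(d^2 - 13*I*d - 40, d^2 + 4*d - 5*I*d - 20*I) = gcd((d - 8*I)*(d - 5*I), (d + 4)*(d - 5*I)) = d - 5*I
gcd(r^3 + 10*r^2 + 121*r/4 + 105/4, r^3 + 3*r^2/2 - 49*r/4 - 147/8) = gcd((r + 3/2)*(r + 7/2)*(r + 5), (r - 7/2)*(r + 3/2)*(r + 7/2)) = r^2 + 5*r + 21/4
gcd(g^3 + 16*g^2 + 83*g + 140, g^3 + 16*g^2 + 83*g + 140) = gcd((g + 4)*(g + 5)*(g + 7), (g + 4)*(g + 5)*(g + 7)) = g^3 + 16*g^2 + 83*g + 140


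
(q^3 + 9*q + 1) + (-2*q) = q^3 + 7*q + 1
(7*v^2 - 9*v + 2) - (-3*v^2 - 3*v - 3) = 10*v^2 - 6*v + 5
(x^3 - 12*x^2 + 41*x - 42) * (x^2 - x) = x^5 - 13*x^4 + 53*x^3 - 83*x^2 + 42*x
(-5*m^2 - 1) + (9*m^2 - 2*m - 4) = 4*m^2 - 2*m - 5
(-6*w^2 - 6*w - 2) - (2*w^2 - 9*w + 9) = -8*w^2 + 3*w - 11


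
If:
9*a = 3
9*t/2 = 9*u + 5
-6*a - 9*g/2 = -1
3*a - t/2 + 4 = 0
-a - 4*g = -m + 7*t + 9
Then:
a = 1/3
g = -2/9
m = 706/9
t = 10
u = 40/9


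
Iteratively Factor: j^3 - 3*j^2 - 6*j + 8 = (j - 1)*(j^2 - 2*j - 8) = (j - 4)*(j - 1)*(j + 2)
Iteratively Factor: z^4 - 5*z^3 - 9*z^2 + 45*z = (z - 5)*(z^3 - 9*z) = (z - 5)*(z - 3)*(z^2 + 3*z) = z*(z - 5)*(z - 3)*(z + 3)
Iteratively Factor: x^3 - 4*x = (x + 2)*(x^2 - 2*x) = (x - 2)*(x + 2)*(x)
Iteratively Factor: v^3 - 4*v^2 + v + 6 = (v - 2)*(v^2 - 2*v - 3) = (v - 3)*(v - 2)*(v + 1)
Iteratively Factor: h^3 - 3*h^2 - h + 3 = (h - 3)*(h^2 - 1) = (h - 3)*(h - 1)*(h + 1)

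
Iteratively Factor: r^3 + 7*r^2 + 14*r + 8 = (r + 1)*(r^2 + 6*r + 8) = (r + 1)*(r + 2)*(r + 4)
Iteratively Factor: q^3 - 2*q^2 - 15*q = (q + 3)*(q^2 - 5*q) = q*(q + 3)*(q - 5)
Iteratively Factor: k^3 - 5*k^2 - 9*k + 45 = (k - 5)*(k^2 - 9) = (k - 5)*(k - 3)*(k + 3)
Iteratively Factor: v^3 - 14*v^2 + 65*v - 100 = (v - 5)*(v^2 - 9*v + 20) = (v - 5)*(v - 4)*(v - 5)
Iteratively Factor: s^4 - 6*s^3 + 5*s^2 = (s)*(s^3 - 6*s^2 + 5*s) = s*(s - 5)*(s^2 - s) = s*(s - 5)*(s - 1)*(s)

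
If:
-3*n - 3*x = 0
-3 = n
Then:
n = -3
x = 3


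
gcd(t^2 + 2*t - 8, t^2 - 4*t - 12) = 1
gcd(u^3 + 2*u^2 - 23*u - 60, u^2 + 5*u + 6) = u + 3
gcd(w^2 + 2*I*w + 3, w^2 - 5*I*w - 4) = w - I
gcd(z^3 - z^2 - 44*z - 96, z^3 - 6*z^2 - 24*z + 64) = z^2 - 4*z - 32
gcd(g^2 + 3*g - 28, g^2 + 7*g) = g + 7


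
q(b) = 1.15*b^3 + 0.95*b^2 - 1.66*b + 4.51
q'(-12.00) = 472.34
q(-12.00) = -1825.97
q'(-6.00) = 111.14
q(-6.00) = -199.73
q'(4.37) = 72.53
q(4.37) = 111.37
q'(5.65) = 119.21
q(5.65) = 232.87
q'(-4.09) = 48.28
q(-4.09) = -51.49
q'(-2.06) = 9.07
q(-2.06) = 1.91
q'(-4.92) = 72.50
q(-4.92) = -101.29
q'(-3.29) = 29.43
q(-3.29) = -20.70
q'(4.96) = 92.64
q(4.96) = 159.98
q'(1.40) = 7.76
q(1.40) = 7.20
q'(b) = 3.45*b^2 + 1.9*b - 1.66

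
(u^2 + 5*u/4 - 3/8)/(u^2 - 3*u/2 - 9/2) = (u - 1/4)/(u - 3)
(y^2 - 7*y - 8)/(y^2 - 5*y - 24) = (y + 1)/(y + 3)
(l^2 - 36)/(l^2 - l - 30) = (l + 6)/(l + 5)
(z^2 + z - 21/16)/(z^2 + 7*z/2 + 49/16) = (4*z - 3)/(4*z + 7)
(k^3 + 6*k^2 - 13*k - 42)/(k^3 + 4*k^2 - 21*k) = (k + 2)/k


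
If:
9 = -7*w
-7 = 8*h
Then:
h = -7/8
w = -9/7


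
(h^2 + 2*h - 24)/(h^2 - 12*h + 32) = (h + 6)/(h - 8)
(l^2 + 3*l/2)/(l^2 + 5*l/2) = (2*l + 3)/(2*l + 5)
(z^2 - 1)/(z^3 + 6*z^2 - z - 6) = 1/(z + 6)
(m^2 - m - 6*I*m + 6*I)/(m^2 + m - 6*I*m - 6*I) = (m - 1)/(m + 1)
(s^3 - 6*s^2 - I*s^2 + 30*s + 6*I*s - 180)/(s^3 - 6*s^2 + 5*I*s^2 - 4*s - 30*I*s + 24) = (s^2 - I*s + 30)/(s^2 + 5*I*s - 4)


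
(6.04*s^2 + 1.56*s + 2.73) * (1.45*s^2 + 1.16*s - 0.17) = 8.758*s^4 + 9.2684*s^3 + 4.7413*s^2 + 2.9016*s - 0.4641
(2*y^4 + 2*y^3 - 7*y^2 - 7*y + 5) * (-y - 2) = -2*y^5 - 6*y^4 + 3*y^3 + 21*y^2 + 9*y - 10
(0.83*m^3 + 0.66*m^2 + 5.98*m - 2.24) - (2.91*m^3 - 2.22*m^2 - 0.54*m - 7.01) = -2.08*m^3 + 2.88*m^2 + 6.52*m + 4.77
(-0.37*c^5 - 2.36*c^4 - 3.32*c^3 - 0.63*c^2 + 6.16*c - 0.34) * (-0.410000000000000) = 0.1517*c^5 + 0.9676*c^4 + 1.3612*c^3 + 0.2583*c^2 - 2.5256*c + 0.1394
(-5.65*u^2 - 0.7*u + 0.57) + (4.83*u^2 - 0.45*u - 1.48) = -0.82*u^2 - 1.15*u - 0.91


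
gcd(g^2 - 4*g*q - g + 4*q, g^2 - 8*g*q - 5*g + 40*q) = 1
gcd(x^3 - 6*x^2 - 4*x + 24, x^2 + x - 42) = x - 6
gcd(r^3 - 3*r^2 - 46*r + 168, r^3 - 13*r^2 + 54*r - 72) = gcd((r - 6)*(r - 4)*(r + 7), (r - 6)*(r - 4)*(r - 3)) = r^2 - 10*r + 24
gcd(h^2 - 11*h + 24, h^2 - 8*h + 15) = h - 3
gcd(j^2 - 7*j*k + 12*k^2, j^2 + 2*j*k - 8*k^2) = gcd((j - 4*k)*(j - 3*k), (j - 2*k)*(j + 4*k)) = 1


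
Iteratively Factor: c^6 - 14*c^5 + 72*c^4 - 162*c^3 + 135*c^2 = (c)*(c^5 - 14*c^4 + 72*c^3 - 162*c^2 + 135*c) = c*(c - 3)*(c^4 - 11*c^3 + 39*c^2 - 45*c) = c*(c - 3)^2*(c^3 - 8*c^2 + 15*c) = c*(c - 3)^3*(c^2 - 5*c) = c*(c - 5)*(c - 3)^3*(c)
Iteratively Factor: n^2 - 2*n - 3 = (n + 1)*(n - 3)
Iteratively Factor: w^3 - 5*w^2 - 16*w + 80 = (w - 5)*(w^2 - 16) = (w - 5)*(w + 4)*(w - 4)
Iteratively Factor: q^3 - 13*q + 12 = (q + 4)*(q^2 - 4*q + 3) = (q - 1)*(q + 4)*(q - 3)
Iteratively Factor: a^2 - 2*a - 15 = (a - 5)*(a + 3)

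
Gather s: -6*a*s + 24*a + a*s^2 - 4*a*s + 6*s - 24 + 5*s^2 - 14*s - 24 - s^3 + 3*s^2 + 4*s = 24*a - s^3 + s^2*(a + 8) + s*(-10*a - 4) - 48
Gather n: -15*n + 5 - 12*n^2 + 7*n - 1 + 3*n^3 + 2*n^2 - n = 3*n^3 - 10*n^2 - 9*n + 4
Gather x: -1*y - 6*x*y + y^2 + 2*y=-6*x*y + y^2 + y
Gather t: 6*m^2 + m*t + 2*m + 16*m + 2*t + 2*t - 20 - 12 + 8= 6*m^2 + 18*m + t*(m + 4) - 24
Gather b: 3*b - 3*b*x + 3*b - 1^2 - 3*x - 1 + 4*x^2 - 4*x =b*(6 - 3*x) + 4*x^2 - 7*x - 2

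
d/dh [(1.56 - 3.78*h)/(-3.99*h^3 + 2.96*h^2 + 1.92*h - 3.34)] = (-30.1644*h^3 + 29.862*h^2 - 9.2352*h + 9.63)/(15.9201*h^6 - 23.6208*h^5 - 6.56*h^4 + 38.0196*h^3 - 16.0864*h^2 - 12.8256*h + 11.1556)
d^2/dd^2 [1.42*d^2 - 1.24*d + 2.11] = 2.84000000000000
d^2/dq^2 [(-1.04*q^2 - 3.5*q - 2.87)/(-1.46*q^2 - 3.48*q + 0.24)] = (-3.5527136788005e-15*q^4 + 4.35313599999998*q^3 + 38.892648*q^2 + 94.849776*q + 77.4912)/(3.112136*q^6 + 22.253904*q^5 + 51.5088*q^4 + 34.82784*q^3 - 8.4672*q^2 + 0.601344*q - 0.013824)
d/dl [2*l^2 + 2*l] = 4*l + 2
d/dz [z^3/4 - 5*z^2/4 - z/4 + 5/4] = 3*z^2/4 - 5*z/2 - 1/4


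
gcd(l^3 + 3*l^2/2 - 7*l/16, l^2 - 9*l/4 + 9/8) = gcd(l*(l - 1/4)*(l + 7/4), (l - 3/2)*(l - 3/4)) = 1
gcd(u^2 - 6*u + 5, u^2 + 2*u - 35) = u - 5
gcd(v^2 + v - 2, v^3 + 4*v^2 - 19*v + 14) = v - 1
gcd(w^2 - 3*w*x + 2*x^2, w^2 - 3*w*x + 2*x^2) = w^2 - 3*w*x + 2*x^2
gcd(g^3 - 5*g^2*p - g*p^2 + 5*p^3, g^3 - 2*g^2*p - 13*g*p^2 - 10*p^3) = -g^2 + 4*g*p + 5*p^2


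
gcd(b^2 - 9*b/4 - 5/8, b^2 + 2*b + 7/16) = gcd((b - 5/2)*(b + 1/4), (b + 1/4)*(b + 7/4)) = b + 1/4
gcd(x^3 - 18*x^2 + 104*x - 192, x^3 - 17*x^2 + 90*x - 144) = x^2 - 14*x + 48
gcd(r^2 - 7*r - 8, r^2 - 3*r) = 1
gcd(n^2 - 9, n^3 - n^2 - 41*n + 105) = n - 3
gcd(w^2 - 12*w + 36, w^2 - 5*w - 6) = w - 6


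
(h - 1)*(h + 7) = h^2 + 6*h - 7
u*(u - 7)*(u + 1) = u^3 - 6*u^2 - 7*u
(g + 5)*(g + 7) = g^2 + 12*g + 35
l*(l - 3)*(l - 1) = l^3 - 4*l^2 + 3*l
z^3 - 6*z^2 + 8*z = z*(z - 4)*(z - 2)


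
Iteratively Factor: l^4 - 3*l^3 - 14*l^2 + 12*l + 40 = (l - 5)*(l^3 + 2*l^2 - 4*l - 8) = (l - 5)*(l + 2)*(l^2 - 4) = (l - 5)*(l + 2)^2*(l - 2)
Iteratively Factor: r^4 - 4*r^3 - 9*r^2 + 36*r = (r - 4)*(r^3 - 9*r) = r*(r - 4)*(r^2 - 9) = r*(r - 4)*(r - 3)*(r + 3)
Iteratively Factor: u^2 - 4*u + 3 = (u - 3)*(u - 1)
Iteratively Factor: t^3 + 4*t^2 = (t)*(t^2 + 4*t) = t*(t + 4)*(t)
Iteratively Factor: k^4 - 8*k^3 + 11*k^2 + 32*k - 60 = (k - 3)*(k^3 - 5*k^2 - 4*k + 20) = (k - 3)*(k + 2)*(k^2 - 7*k + 10) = (k - 5)*(k - 3)*(k + 2)*(k - 2)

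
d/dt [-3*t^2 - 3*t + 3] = -6*t - 3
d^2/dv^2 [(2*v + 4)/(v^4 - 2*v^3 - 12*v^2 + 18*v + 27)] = 8*(3*v^5 + 20*v^4 + 51*v^3 + 51*v^2 + 30*v + 45)/(v^10 - 33*v^8 - 8*v^7 + 402*v^6 + 216*v^5 - 2106*v^4 - 1944*v^3 + 3645*v^2 + 5832*v + 2187)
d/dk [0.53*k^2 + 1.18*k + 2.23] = 1.06*k + 1.18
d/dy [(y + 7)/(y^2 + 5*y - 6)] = (y^2 + 5*y - (y + 7)*(2*y + 5) - 6)/(y^2 + 5*y - 6)^2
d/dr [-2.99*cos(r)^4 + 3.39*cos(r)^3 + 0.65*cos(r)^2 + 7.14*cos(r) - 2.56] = (11.96*cos(r)^3 - 10.17*cos(r)^2 - 1.3*cos(r) - 7.14)*sin(r)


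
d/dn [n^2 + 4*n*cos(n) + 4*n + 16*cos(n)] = -4*n*sin(n) + 2*n - 16*sin(n) + 4*cos(n) + 4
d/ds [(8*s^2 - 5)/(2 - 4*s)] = (-8*s^2 + 8*s - 5)/(4*s^2 - 4*s + 1)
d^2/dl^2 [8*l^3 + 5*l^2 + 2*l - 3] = 48*l + 10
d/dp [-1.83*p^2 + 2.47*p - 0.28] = 2.47 - 3.66*p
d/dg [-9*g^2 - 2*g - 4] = -18*g - 2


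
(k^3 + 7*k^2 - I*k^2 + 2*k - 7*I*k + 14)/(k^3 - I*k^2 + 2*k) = (k + 7)/k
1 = 1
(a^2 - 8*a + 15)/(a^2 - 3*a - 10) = (a - 3)/(a + 2)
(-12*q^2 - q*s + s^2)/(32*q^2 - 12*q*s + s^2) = (-3*q - s)/(8*q - s)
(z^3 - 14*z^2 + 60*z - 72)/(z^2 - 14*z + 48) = (z^2 - 8*z + 12)/(z - 8)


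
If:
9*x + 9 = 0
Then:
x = -1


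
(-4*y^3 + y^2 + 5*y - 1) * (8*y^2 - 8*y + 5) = -32*y^5 + 40*y^4 + 12*y^3 - 43*y^2 + 33*y - 5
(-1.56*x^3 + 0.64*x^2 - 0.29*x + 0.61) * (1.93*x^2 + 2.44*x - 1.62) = -3.0108*x^5 - 2.5712*x^4 + 3.5291*x^3 - 0.5671*x^2 + 1.9582*x - 0.9882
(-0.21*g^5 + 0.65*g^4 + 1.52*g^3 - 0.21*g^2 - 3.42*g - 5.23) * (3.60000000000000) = -0.756*g^5 + 2.34*g^4 + 5.472*g^3 - 0.756*g^2 - 12.312*g - 18.828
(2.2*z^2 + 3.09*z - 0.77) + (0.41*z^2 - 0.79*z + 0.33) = 2.61*z^2 + 2.3*z - 0.44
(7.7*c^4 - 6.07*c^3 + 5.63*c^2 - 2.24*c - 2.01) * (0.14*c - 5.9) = 1.078*c^5 - 46.2798*c^4 + 36.6012*c^3 - 33.5306*c^2 + 12.9346*c + 11.859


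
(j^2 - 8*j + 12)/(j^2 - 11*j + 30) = (j - 2)/(j - 5)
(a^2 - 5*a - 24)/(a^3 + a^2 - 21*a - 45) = (a - 8)/(a^2 - 2*a - 15)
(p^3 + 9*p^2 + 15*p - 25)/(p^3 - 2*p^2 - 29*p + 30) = (p + 5)/(p - 6)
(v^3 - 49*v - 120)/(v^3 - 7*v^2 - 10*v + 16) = (v^2 + 8*v + 15)/(v^2 + v - 2)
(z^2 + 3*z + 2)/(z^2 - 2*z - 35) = (z^2 + 3*z + 2)/(z^2 - 2*z - 35)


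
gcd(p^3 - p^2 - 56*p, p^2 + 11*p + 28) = p + 7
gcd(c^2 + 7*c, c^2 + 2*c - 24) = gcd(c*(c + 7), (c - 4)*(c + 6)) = 1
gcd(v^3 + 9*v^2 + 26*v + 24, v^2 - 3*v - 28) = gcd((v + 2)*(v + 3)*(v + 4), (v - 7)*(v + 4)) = v + 4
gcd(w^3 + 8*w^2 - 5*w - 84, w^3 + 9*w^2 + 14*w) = w + 7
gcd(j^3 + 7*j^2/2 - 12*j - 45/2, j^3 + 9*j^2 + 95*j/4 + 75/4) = j^2 + 13*j/2 + 15/2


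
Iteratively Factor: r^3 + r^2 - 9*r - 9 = (r - 3)*(r^2 + 4*r + 3) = (r - 3)*(r + 3)*(r + 1)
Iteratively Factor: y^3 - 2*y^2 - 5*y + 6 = (y - 3)*(y^2 + y - 2) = (y - 3)*(y - 1)*(y + 2)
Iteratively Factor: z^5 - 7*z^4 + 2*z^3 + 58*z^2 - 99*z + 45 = (z - 5)*(z^4 - 2*z^3 - 8*z^2 + 18*z - 9) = (z - 5)*(z - 1)*(z^3 - z^2 - 9*z + 9) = (z - 5)*(z - 1)*(z + 3)*(z^2 - 4*z + 3) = (z - 5)*(z - 1)^2*(z + 3)*(z - 3)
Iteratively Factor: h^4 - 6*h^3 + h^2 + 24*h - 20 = (h - 2)*(h^3 - 4*h^2 - 7*h + 10) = (h - 2)*(h - 1)*(h^2 - 3*h - 10) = (h - 5)*(h - 2)*(h - 1)*(h + 2)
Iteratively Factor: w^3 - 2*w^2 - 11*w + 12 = (w + 3)*(w^2 - 5*w + 4) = (w - 1)*(w + 3)*(w - 4)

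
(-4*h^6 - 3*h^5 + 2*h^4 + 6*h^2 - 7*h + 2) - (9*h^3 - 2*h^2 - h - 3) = -4*h^6 - 3*h^5 + 2*h^4 - 9*h^3 + 8*h^2 - 6*h + 5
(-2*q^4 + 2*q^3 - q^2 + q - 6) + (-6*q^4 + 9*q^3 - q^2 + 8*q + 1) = -8*q^4 + 11*q^3 - 2*q^2 + 9*q - 5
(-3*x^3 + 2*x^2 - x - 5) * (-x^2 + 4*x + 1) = 3*x^5 - 14*x^4 + 6*x^3 + 3*x^2 - 21*x - 5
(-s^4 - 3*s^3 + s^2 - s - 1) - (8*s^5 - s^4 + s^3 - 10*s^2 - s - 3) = -8*s^5 - 4*s^3 + 11*s^2 + 2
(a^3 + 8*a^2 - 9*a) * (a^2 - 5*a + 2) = a^5 + 3*a^4 - 47*a^3 + 61*a^2 - 18*a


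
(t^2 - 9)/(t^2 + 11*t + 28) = (t^2 - 9)/(t^2 + 11*t + 28)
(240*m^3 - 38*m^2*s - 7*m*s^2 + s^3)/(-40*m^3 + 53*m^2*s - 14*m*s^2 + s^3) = (6*m + s)/(-m + s)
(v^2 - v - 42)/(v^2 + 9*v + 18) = (v - 7)/(v + 3)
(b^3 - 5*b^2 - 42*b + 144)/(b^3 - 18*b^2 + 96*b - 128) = (b^2 + 3*b - 18)/(b^2 - 10*b + 16)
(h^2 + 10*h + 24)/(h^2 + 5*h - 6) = (h + 4)/(h - 1)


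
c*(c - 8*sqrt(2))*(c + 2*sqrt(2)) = c^3 - 6*sqrt(2)*c^2 - 32*c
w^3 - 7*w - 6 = (w - 3)*(w + 1)*(w + 2)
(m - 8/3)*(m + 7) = m^2 + 13*m/3 - 56/3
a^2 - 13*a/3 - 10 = (a - 6)*(a + 5/3)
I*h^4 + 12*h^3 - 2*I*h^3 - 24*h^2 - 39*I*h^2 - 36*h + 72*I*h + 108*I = (h - 3)*(h - 6*I)^2*(I*h + I)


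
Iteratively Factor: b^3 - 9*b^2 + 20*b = (b - 5)*(b^2 - 4*b) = b*(b - 5)*(b - 4)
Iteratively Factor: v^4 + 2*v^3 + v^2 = (v)*(v^3 + 2*v^2 + v) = v*(v + 1)*(v^2 + v) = v^2*(v + 1)*(v + 1)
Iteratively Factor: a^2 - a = (a)*(a - 1)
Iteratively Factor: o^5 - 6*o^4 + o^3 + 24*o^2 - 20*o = (o - 2)*(o^4 - 4*o^3 - 7*o^2 + 10*o) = (o - 5)*(o - 2)*(o^3 + o^2 - 2*o) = (o - 5)*(o - 2)*(o - 1)*(o^2 + 2*o) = o*(o - 5)*(o - 2)*(o - 1)*(o + 2)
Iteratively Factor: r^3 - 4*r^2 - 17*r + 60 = (r - 5)*(r^2 + r - 12) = (r - 5)*(r + 4)*(r - 3)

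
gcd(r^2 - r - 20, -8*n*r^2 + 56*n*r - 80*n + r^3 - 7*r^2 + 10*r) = r - 5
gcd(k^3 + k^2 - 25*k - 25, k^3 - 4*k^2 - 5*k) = k^2 - 4*k - 5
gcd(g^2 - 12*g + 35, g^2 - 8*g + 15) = g - 5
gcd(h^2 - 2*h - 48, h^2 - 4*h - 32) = h - 8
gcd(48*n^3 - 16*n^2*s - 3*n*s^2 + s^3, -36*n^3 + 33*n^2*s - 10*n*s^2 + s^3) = 12*n^2 - 7*n*s + s^2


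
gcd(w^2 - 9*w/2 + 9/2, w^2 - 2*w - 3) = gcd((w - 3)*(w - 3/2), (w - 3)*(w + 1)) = w - 3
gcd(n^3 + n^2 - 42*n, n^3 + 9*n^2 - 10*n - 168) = n + 7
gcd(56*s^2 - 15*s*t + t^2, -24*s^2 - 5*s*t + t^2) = 8*s - t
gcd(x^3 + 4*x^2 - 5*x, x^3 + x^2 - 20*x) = x^2 + 5*x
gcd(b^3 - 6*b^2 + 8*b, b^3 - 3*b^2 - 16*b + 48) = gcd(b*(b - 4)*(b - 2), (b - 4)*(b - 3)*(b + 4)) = b - 4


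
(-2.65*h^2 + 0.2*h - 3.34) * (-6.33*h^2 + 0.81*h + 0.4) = 16.7745*h^4 - 3.4125*h^3 + 20.2442*h^2 - 2.6254*h - 1.336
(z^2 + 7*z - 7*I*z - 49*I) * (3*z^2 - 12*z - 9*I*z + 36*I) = 3*z^4 + 9*z^3 - 30*I*z^3 - 147*z^2 - 90*I*z^2 - 189*z + 840*I*z + 1764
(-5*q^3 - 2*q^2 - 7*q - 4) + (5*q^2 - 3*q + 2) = -5*q^3 + 3*q^2 - 10*q - 2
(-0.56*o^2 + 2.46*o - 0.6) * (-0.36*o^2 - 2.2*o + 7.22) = 0.2016*o^4 + 0.3464*o^3 - 9.2392*o^2 + 19.0812*o - 4.332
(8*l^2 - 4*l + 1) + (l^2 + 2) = 9*l^2 - 4*l + 3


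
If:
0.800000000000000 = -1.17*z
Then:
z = -0.68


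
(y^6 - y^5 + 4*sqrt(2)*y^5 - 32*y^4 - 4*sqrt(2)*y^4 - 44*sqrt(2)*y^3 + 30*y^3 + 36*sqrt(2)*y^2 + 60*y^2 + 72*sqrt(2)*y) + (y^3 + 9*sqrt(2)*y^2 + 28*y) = y^6 - y^5 + 4*sqrt(2)*y^5 - 32*y^4 - 4*sqrt(2)*y^4 - 44*sqrt(2)*y^3 + 31*y^3 + 60*y^2 + 45*sqrt(2)*y^2 + 28*y + 72*sqrt(2)*y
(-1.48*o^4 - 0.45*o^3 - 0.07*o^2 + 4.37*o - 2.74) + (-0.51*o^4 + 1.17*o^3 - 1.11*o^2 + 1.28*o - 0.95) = -1.99*o^4 + 0.72*o^3 - 1.18*o^2 + 5.65*o - 3.69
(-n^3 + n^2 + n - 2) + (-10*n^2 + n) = -n^3 - 9*n^2 + 2*n - 2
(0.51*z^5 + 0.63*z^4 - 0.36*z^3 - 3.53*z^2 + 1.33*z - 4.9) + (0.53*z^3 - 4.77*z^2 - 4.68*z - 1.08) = 0.51*z^5 + 0.63*z^4 + 0.17*z^3 - 8.3*z^2 - 3.35*z - 5.98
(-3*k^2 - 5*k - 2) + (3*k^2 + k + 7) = 5 - 4*k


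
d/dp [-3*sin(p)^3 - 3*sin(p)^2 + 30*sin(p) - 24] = 3*(-3*sin(p)^2 - 2*sin(p) + 10)*cos(p)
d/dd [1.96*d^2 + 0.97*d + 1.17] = 3.92*d + 0.97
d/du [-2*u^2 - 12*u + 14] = -4*u - 12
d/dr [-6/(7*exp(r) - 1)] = 42*exp(r)/(7*exp(r) - 1)^2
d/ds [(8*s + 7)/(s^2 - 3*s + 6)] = (-8*s^2 - 14*s + 69)/(s^4 - 6*s^3 + 21*s^2 - 36*s + 36)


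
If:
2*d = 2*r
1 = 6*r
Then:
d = 1/6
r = 1/6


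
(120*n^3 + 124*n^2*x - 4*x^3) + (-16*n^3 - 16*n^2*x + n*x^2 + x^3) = 104*n^3 + 108*n^2*x + n*x^2 - 3*x^3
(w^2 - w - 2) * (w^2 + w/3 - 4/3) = w^4 - 2*w^3/3 - 11*w^2/3 + 2*w/3 + 8/3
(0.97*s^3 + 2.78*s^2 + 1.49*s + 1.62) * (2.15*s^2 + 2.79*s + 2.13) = 2.0855*s^5 + 8.6833*s^4 + 13.0258*s^3 + 13.5615*s^2 + 7.6935*s + 3.4506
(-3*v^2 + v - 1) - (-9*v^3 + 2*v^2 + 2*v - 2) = 9*v^3 - 5*v^2 - v + 1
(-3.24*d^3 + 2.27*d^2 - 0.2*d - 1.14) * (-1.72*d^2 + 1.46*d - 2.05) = 5.5728*d^5 - 8.6348*d^4 + 10.3002*d^3 - 2.9847*d^2 - 1.2544*d + 2.337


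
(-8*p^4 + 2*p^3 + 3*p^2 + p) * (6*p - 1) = -48*p^5 + 20*p^4 + 16*p^3 + 3*p^2 - p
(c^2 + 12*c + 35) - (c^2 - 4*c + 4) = 16*c + 31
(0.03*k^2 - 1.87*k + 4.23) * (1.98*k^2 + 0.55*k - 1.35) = 0.0594*k^4 - 3.6861*k^3 + 7.3064*k^2 + 4.851*k - 5.7105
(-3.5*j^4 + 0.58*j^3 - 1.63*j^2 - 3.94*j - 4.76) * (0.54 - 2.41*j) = 8.435*j^5 - 3.2878*j^4 + 4.2415*j^3 + 8.6152*j^2 + 9.344*j - 2.5704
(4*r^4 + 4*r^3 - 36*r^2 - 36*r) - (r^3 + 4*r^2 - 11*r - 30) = 4*r^4 + 3*r^3 - 40*r^2 - 25*r + 30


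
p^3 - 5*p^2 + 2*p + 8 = (p - 4)*(p - 2)*(p + 1)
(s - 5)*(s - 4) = s^2 - 9*s + 20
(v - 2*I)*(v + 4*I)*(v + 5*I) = v^3 + 7*I*v^2 - 2*v + 40*I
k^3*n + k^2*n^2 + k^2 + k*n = k*(k + n)*(k*n + 1)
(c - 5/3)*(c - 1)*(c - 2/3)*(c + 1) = c^4 - 7*c^3/3 + c^2/9 + 7*c/3 - 10/9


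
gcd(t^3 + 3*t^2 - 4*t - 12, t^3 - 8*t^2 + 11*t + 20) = 1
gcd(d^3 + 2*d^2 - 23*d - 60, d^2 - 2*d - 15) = d^2 - 2*d - 15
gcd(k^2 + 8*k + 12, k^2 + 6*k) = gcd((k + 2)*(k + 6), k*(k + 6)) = k + 6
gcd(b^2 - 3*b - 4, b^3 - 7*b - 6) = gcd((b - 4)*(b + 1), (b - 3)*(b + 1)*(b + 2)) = b + 1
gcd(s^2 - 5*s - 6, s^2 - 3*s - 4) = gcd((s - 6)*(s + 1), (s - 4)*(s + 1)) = s + 1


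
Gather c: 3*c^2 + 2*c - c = 3*c^2 + c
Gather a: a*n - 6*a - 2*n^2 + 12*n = a*(n - 6) - 2*n^2 + 12*n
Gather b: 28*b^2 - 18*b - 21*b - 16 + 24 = 28*b^2 - 39*b + 8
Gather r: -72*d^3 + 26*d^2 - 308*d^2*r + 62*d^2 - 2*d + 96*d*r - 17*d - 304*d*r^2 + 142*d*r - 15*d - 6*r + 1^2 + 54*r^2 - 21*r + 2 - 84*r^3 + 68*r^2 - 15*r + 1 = -72*d^3 + 88*d^2 - 34*d - 84*r^3 + r^2*(122 - 304*d) + r*(-308*d^2 + 238*d - 42) + 4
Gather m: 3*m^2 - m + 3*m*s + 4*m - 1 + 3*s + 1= 3*m^2 + m*(3*s + 3) + 3*s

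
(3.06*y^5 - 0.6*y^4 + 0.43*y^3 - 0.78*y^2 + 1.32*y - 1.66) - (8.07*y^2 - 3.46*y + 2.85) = 3.06*y^5 - 0.6*y^4 + 0.43*y^3 - 8.85*y^2 + 4.78*y - 4.51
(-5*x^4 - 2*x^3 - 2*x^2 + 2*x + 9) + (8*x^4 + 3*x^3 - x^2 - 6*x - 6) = 3*x^4 + x^3 - 3*x^2 - 4*x + 3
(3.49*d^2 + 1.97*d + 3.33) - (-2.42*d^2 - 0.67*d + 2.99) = 5.91*d^2 + 2.64*d + 0.34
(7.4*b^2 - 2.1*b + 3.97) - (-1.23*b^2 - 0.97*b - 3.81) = 8.63*b^2 - 1.13*b + 7.78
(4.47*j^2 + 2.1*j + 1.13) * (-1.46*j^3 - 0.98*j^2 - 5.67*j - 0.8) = -6.5262*j^5 - 7.4466*j^4 - 29.0527*j^3 - 16.5904*j^2 - 8.0871*j - 0.904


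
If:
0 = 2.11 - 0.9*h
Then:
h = 2.34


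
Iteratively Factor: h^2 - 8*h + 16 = (h - 4)*(h - 4)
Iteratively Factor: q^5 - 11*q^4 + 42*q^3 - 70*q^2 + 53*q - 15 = (q - 1)*(q^4 - 10*q^3 + 32*q^2 - 38*q + 15) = (q - 1)^2*(q^3 - 9*q^2 + 23*q - 15) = (q - 5)*(q - 1)^2*(q^2 - 4*q + 3) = (q - 5)*(q - 3)*(q - 1)^2*(q - 1)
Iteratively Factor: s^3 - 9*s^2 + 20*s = (s)*(s^2 - 9*s + 20) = s*(s - 5)*(s - 4)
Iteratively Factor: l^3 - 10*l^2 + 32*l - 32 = (l - 4)*(l^2 - 6*l + 8) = (l - 4)^2*(l - 2)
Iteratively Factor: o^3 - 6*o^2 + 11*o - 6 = (o - 2)*(o^2 - 4*o + 3) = (o - 2)*(o - 1)*(o - 3)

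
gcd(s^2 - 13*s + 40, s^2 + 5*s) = 1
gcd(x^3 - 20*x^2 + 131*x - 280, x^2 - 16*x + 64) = x - 8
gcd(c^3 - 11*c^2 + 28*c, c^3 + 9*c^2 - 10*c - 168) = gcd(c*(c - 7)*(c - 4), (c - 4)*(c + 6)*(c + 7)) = c - 4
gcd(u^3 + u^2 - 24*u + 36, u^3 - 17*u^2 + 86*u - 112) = u - 2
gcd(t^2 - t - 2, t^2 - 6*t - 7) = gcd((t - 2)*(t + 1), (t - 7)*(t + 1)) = t + 1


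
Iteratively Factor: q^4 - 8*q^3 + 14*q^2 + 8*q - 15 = (q - 5)*(q^3 - 3*q^2 - q + 3) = (q - 5)*(q + 1)*(q^2 - 4*q + 3) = (q - 5)*(q - 1)*(q + 1)*(q - 3)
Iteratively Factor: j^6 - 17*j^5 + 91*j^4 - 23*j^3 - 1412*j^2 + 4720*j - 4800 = (j - 5)*(j^5 - 12*j^4 + 31*j^3 + 132*j^2 - 752*j + 960) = (j - 5)*(j - 3)*(j^4 - 9*j^3 + 4*j^2 + 144*j - 320) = (j - 5)*(j - 4)*(j - 3)*(j^3 - 5*j^2 - 16*j + 80) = (j - 5)^2*(j - 4)*(j - 3)*(j^2 - 16) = (j - 5)^2*(j - 4)*(j - 3)*(j + 4)*(j - 4)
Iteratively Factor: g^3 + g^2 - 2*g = (g)*(g^2 + g - 2) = g*(g - 1)*(g + 2)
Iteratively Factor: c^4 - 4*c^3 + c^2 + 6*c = (c - 3)*(c^3 - c^2 - 2*c) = (c - 3)*(c + 1)*(c^2 - 2*c) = c*(c - 3)*(c + 1)*(c - 2)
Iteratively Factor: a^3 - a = (a - 1)*(a^2 + a) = a*(a - 1)*(a + 1)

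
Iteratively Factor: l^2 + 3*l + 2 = (l + 2)*(l + 1)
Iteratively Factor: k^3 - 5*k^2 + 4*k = (k - 4)*(k^2 - k) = (k - 4)*(k - 1)*(k)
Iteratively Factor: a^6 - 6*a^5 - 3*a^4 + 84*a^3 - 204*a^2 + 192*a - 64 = (a - 4)*(a^5 - 2*a^4 - 11*a^3 + 40*a^2 - 44*a + 16) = (a - 4)*(a - 1)*(a^4 - a^3 - 12*a^2 + 28*a - 16) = (a - 4)*(a - 1)*(a + 4)*(a^3 - 5*a^2 + 8*a - 4) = (a - 4)*(a - 1)^2*(a + 4)*(a^2 - 4*a + 4) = (a - 4)*(a - 2)*(a - 1)^2*(a + 4)*(a - 2)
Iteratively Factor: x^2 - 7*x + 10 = (x - 2)*(x - 5)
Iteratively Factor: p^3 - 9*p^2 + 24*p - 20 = (p - 2)*(p^2 - 7*p + 10) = (p - 2)^2*(p - 5)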